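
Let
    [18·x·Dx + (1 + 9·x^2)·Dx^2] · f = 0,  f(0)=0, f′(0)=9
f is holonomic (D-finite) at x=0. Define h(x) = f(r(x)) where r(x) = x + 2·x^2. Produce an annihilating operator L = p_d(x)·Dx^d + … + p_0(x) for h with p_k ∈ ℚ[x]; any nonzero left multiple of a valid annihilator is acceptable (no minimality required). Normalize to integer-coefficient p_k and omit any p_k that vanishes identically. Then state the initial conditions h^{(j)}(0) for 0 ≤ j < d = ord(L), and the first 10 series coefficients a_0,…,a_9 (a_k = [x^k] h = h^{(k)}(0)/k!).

L = (-4 + 18·x + 144·x^2 + 432·x^3 + 432·x^4)·Dx + (1 + 4·x + 9·x^2 + 72·x^3 + 180·x^4 + 144·x^5)·Dx^2  (order 2).
h: a_k = 0, 9, 18, -27, -162, -891/5, 1242, 34263/7, -1458, -60507, …
ICs: h(0) = 0, h′(0) = 9.

f: a_k = 0, 9, 0, -27, 0, 729/5, 0, -6561/7, 0, 6561, …
f∘r: x↦r, Dx↦Dx/r' in L_f ⇒ L₀.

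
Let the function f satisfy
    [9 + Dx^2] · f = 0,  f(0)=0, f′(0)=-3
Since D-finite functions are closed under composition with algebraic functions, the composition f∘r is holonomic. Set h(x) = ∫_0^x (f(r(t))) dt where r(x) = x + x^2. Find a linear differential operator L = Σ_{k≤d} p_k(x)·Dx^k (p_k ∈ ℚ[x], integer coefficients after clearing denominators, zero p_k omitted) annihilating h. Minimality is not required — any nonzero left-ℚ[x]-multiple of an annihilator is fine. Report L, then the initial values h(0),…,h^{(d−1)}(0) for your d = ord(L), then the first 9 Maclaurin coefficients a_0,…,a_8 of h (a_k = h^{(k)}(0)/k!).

L = (9 + 54·x + 108·x^2 + 72·x^3)·Dx - 2·Dx^2 + (1 + 2·x)·Dx^3  (order 3).
h: a_k = 0, 0, -3/2, -1, 9/8, 27/10, 153/80, -45/56, -11097/4480, …
ICs: h(0) = 0, h′(0) = 0, h′′(0) = -3.

f: a_k = 0, -3, 0, 9/2, 0, -81/40, 0, 243/560, 0, …
h₀=f(r): pull back L_f along r ⇒ L₀.
∫: right-multiply L₀ by Dx.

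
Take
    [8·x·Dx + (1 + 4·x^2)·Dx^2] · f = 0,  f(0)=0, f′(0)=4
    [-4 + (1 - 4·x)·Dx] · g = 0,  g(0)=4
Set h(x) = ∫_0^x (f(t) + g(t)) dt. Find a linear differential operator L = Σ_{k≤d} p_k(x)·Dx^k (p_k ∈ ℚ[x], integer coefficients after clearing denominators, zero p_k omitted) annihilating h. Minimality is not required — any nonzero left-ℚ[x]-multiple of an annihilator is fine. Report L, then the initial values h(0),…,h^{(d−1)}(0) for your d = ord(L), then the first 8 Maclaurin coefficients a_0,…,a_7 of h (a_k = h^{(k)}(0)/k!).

L = (8 - 128·x - 96·x^2)·Dx^2 + (-13 + 8·x - 100·x^2 - 96·x^3)·Dx^3 + (1 - 3·x - 12·x^3 - 16·x^4)·Dx^4  (order 4).
h: a_k = 0, 4, 10, 64/3, 188/3, 1024/5, 3424/5, 16384/7, …
ICs: h(0) = 0, h′(0) = 4, h′′(0) = 20, h′′′(0) = 128.

f: a_k = 0, 4, 0, -16/3, 0, 64/5, 0, -256/7, …
g: a_k = 4, 16, 64, 256, 1024, 4096, 16384, 65536, …
Sum ⇒ L₀ = lclm(L_f,L_g) in ℚ(x)⟨Dx⟩.
h=∫₀ˣh₀: take L = L₀·Dx.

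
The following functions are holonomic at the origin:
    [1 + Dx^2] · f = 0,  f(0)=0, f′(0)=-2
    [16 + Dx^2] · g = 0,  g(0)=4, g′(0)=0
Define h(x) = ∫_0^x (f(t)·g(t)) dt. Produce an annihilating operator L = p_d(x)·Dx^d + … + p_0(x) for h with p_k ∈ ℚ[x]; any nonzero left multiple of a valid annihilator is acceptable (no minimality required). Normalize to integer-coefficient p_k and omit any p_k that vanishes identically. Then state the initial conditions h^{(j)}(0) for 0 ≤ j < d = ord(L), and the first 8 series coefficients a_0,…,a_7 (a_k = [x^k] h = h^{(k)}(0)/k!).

L = 225·Dx + 34·Dx^3 + Dx^5  (order 5).
h: a_k = 0, 0, -4, 0, 49/3, 0, -1441/90, 0, …
ICs: h(0) = 0, h′(0) = 0, h′′(0) = -8, h′′′(0) = 0, h′′′′(0) = 392.

f: a_k = 0, -2, 0, 1/3, 0, -1/60, 0, 1/2520, …
g: a_k = 4, 0, -32, 0, 128/3, 0, -1024/45, 0, …
Sym-product of L_f,L_g gives L₀ (≤ ord 4).
Integrate: L := L₀·Dx.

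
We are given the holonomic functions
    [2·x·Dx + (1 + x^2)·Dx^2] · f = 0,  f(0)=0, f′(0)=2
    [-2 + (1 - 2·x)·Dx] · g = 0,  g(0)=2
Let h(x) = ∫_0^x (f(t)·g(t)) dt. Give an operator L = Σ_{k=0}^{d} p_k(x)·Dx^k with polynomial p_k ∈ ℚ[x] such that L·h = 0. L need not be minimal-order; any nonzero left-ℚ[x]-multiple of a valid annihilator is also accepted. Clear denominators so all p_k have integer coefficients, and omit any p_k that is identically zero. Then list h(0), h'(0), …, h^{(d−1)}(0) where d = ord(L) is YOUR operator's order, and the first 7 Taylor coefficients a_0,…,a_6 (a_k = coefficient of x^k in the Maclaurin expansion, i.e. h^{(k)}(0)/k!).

L = 4·x·Dx + (4 - 2·x + 8·x^2)·Dx^2 + (-1 + 2·x - x^2 + 2·x^3)·Dx^3  (order 3).
h: a_k = 0, 0, 2, 8/3, 11/3, 88/15, 446/45, …
ICs: h(0) = 0, h′(0) = 0, h′′(0) = 4.

f: a_k = 0, 2, 0, -2/3, 0, 2/5, 0, …
g: a_k = 2, 4, 8, 16, 32, 64, 128, …
L₀ := L_f ⊗_s L_g (sym. prod.), ord ≤ 2.
Integrate: L := L₀·Dx.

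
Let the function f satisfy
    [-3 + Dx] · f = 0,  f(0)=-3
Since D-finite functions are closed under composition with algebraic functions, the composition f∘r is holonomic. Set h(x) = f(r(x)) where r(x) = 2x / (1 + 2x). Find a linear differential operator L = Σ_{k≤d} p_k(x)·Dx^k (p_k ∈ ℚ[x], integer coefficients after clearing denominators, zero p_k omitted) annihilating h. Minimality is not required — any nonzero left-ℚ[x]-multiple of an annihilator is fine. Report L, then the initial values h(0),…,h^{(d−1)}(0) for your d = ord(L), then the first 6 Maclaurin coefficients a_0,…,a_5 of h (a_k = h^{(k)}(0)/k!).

f: a_k = -3, -9, -27/2, -27/2, -81/8, -243/40, …
f∘r: x↦r, Dx↦Dx/r' in L_f ⇒ L₀.
L = -6 + (1 + 4·x + 4·x^2)·Dx  (order 1).
h: a_k = -3, -18, -18, 36, -18, -252/5, …
ICs: h(0) = -3.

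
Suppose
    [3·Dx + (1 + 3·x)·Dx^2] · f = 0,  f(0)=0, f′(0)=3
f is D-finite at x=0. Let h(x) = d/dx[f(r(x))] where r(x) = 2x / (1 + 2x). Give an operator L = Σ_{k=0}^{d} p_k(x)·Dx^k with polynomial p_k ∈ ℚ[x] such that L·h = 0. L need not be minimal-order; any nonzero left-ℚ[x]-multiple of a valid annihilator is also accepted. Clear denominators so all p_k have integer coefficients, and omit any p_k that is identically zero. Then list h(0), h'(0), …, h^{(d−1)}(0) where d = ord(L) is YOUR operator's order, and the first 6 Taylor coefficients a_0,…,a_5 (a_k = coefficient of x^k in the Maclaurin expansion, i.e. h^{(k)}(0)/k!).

f: a_k = 0, 3, -9/2, 9, -81/4, 243/5, …
Change of var in L_f (x↦r) gives L₀.
Differentiate: ansatz ord ≤ ord L₀ ⇒ L.
L = (10 + 32·x) + (1 + 10·x + 16·x^2)·Dx  (order 1).
h: a_k = 6, -60, 504, -4080, 32736, -262080, …
ICs: h(0) = 6.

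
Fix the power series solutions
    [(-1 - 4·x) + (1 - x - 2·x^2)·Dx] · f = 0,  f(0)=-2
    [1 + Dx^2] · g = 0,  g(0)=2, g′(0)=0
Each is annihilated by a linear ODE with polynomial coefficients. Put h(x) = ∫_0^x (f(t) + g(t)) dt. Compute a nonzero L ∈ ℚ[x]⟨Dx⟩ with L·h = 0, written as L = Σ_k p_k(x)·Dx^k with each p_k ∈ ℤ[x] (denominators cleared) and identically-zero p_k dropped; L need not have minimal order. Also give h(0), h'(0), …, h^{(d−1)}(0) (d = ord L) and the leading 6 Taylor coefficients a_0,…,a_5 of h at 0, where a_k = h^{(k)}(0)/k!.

L = (31 + 146·x + 133·x^2 + 184·x^3 + 20·x^4 + 16·x^5)·Dx + (-7 - 3·x + 3·x^2 + 37·x^3 + 42·x^4 + 12·x^5 + 8·x^6)·Dx^2 + (31 + 146·x + 133·x^2 + 184·x^3 + 20·x^4 + 16·x^5)·Dx^3 + (-7 - 3·x + 3·x^2 + 37·x^3 + 42·x^4 + 12·x^5 + 8·x^6)·Dx^4  (order 4).
h: a_k = 0, 0, -1, -7/3, -5/2, -263/60, …
ICs: h(0) = 0, h′(0) = 0, h′′(0) = -2, h′′′(0) = -14.

f: a_k = -2, -2, -6, -10, -22, -42, …
g: a_k = 2, 0, -1, 0, 1/12, 0, …
L₀ := lclm(L_f,L_g); ord L₀ ≤ 1+2.
Integrate: L := L₀·Dx.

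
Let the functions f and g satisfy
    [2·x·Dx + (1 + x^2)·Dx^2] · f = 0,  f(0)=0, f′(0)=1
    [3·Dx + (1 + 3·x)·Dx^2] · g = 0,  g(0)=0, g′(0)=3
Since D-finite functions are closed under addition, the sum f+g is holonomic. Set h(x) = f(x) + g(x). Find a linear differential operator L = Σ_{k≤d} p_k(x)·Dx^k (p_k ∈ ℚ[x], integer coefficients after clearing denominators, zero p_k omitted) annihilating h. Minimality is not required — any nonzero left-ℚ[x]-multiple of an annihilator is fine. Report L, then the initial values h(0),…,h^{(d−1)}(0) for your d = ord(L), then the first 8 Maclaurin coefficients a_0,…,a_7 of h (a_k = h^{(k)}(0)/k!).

f: a_k = 0, 1, 0, -1/3, 0, 1/5, 0, -1/7, …
g: a_k = 0, 3, -9/2, 9, -81/4, 243/5, -243/2, 2187/7, …
Weyl lclm of L_f,L_g ⇒ L₀ (ord ≤ 4).
L = (-6 - 54·x + 18·x^2 + 18·x^3)·Dx + (-20 - 12·x - 48·x^2 + 36·x^3 + 36·x^4)·Dx^2 + (-3 - 7·x + 6·x^2 + 2·x^3 + 9·x^4 + 9·x^5)·Dx^3  (order 3).
h: a_k = 0, 4, -9/2, 26/3, -81/4, 244/5, -243/2, 2186/7, …
ICs: h(0) = 0, h′(0) = 4, h′′(0) = -9.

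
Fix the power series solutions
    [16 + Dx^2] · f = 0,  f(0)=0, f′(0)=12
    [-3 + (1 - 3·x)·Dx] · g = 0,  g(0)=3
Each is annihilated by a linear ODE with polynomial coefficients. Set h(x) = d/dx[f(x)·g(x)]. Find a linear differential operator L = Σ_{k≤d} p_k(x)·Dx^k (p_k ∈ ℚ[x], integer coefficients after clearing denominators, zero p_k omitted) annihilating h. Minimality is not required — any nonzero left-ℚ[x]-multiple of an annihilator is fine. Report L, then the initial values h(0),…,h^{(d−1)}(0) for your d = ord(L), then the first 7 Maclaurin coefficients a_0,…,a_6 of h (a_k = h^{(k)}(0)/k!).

L = (-2 - 96·x + 144·x^2) + (-6 + 18·x)·Dx + (1 - 6·x + 9·x^2)·Dx^2  (order 2).
h: a_k = 36, 216, 684, 2736, 10644, 191592/5, 669548/5, …
ICs: h(0) = 36, h′(0) = 216.

f: a_k = 0, 12, 0, -32, 0, 128/5, 0, …
g: a_k = 3, 9, 27, 81, 243, 729, 2187, …
L₀ := L_f ⊗_s L_g (sym. prod.), ord ≤ 2.
h₀' ⇒ L via d/dx closure of L₀.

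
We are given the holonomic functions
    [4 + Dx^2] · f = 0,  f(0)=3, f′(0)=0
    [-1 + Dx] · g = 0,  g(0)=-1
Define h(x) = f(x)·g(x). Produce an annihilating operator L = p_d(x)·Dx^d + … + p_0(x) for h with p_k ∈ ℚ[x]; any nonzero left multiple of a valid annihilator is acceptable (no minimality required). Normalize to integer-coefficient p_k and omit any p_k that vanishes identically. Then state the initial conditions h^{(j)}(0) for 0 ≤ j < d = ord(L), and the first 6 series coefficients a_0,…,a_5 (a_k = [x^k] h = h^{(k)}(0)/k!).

L = 5 - 2·Dx + Dx^2  (order 2).
h: a_k = -3, -3, 9/2, 11/2, 7/8, -41/40, …
ICs: h(0) = -3, h′(0) = -3.

f: a_k = 3, 0, -6, 0, 2, 0, …
g: a_k = -1, -1, -1/2, -1/6, -1/24, -1/120, …
Sym-product of L_f,L_g gives L₀ (≤ ord 2).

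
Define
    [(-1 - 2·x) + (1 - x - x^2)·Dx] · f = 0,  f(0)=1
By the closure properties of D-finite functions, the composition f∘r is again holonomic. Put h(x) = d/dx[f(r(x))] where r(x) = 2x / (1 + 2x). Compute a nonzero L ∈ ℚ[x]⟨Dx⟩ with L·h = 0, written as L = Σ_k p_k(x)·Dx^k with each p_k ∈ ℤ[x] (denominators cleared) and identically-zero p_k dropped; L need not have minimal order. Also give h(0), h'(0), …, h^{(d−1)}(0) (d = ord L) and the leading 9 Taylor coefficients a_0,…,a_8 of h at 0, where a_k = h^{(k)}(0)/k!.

f: a_k = 1, 1, 2, 3, 5, 8, 13, 21, 34, …
f∘r: x↦r, Dx↦Dx/r' in L_f ⇒ L₀.
h=h₀': d/dx-closure on L₀ ⇒ L.
L = (4 + 24·x + 96·x^2 + 96·x^3) + (-1 - 10·x - 24·x^2 + 8·x^3 + 48·x^4)·Dx  (order 1).
h: a_k = 2, 8, 0, 64, -160, 768, -2688, 10240, -36864, …
ICs: h(0) = 2.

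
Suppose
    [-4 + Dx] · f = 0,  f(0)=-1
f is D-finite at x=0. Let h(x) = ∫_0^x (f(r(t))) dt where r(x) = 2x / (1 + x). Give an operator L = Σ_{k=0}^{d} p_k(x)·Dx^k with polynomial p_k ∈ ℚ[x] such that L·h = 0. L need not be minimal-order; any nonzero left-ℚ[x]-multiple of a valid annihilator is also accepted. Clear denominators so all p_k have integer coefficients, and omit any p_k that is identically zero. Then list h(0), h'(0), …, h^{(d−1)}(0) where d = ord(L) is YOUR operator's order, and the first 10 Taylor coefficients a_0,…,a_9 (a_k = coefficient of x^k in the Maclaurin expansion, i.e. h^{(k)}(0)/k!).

L = -8·Dx + (1 + 2·x + x^2)·Dx^2  (order 2).
h: a_k = 0, -1, -4, -8, -22/3, -8/15, 44/15, -184/315, -403/315, 376/315, …
ICs: h(0) = 0, h′(0) = -1.

f: a_k = -1, -4, -8, -32/3, -32/3, -128/15, -256/45, -1024/315, -512/315, -2048/2835, …
Substitute x→r, Dx→(1/r')Dx; clear ⇒ L₀.
Integrate: L := L₀·Dx.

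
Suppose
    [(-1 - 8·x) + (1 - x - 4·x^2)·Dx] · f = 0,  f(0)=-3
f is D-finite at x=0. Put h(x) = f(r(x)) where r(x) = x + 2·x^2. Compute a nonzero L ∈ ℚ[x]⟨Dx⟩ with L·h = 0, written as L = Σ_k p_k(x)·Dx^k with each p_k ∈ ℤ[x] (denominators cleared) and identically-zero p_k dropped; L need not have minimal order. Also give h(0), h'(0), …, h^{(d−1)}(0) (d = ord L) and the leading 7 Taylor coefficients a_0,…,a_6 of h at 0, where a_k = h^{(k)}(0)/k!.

L = (1 + 12·x + 48·x^2 + 64·x^3) + (-1 + x + 6·x^2 + 16·x^3 + 16·x^4)·Dx  (order 1).
h: a_k = -3, -3, -21, -87, -309, -1215, -4797, …
ICs: h(0) = -3.

f: a_k = -3, -3, -15, -27, -87, -195, -543, …
h₀=f(r): pull back L_f along r ⇒ L₀.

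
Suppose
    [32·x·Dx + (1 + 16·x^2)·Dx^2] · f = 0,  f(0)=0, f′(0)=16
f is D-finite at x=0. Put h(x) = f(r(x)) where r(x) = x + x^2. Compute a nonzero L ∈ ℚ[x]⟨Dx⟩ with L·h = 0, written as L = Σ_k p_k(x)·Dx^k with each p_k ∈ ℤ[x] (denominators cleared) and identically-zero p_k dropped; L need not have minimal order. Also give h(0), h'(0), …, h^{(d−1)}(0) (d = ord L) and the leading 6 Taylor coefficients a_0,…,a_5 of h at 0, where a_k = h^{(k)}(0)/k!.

f: a_k = 0, 16, 0, -256/3, 0, 4096/5, …
f∘r: x↦r, Dx↦Dx/r' in L_f ⇒ L₀.
L = (-2 + 32·x + 128·x^2 + 192·x^3 + 96·x^4)·Dx + (1 + 2·x + 16·x^2 + 64·x^3 + 80·x^4 + 32·x^5)·Dx^2  (order 2).
h: a_k = 0, 16, 16, -256/3, -256, 2816/5, …
ICs: h(0) = 0, h′(0) = 16.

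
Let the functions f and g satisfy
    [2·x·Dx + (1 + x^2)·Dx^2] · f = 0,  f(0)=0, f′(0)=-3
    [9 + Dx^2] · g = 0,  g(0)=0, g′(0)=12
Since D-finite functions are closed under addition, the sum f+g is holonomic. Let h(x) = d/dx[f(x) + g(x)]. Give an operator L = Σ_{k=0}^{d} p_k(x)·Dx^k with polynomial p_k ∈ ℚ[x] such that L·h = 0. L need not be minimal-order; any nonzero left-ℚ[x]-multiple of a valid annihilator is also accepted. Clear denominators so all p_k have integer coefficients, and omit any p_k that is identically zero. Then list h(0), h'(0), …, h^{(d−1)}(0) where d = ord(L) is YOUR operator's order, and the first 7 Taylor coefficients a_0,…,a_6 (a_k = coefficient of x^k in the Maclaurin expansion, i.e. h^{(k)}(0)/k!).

L = (-54·x + 540·x^3 + 162·x^5) + (63 + 279·x^2 + 297·x^4 + 81·x^6)·Dx + (-6·x + 60·x^3 + 18·x^5)·Dx^2 + (7 + 31·x^2 + 33·x^4 + 9·x^6)·Dx^3  (order 3).
h: a_k = 9, 0, -51, 0, 75/2, 0, -183/20, …
ICs: h(0) = 9, h′(0) = 0, h′′(0) = -102.

f: a_k = 0, -3, 0, 1, 0, -3/5, 0, …
g: a_k = 0, 12, 0, -18, 0, 81/10, 0, …
Weyl lclm of L_f,L_g ⇒ L₀ (ord ≤ 4).
Derive L from L₀ (diff closure).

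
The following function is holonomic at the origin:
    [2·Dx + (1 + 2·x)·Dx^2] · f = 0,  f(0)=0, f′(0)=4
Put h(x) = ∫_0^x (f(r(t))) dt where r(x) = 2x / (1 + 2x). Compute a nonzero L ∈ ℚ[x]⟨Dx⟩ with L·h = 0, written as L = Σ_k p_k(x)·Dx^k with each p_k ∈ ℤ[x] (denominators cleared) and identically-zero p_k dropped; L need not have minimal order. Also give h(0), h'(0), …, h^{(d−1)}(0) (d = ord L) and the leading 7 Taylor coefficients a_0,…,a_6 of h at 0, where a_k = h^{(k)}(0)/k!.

f: a_k = 0, 4, -4, 16/3, -8, 64/5, -64/3, …
L₀ from L_f via x↦r, Dx↦r'^{-1}Dx.
∫: right-multiply L₀ by Dx.
L = (8 + 24·x)·Dx^2 + (1 + 8·x + 12·x^2)·Dx^3  (order 3).
h: a_k = 0, 0, 4, -32/3, 104/3, -128, 7744/15, …
ICs: h(0) = 0, h′(0) = 0, h′′(0) = 8.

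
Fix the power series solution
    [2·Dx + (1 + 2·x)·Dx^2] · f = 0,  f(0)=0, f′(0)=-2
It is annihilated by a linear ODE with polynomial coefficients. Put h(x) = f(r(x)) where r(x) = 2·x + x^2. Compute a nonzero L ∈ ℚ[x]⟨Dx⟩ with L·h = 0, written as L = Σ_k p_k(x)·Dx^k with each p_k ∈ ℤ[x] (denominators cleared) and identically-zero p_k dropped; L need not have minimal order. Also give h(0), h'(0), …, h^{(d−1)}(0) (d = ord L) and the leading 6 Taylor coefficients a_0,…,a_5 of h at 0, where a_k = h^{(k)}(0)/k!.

f: a_k = 0, -2, 2, -8/3, 4, -32/5, …
Change of var in L_f (x↦r) gives L₀.
L = (3 + 4·x + 2·x^2)·Dx + (1 + 5·x + 6·x^2 + 2·x^3)·Dx^2  (order 2).
h: a_k = 0, -4, 6, -40/3, 34, -464/5, …
ICs: h(0) = 0, h′(0) = -4.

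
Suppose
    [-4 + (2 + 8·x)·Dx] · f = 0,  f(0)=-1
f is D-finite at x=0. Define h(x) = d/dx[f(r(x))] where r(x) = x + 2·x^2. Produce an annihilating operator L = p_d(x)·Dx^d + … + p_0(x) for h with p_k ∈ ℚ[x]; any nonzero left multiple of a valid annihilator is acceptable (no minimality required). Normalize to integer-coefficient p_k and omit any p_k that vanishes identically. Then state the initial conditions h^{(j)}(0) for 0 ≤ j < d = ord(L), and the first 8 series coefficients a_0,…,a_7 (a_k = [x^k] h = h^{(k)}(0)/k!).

f: a_k = -1, -2, 2, -4, 10, -28, 84, -264, …
f∘r: x↦r, Dx↦Dx/r' in L_f ⇒ L₀.
h=h₀': d/dx-closure on L₀ ⇒ L.
L = 2 + (-1 - 8·x - 24·x^2 - 32·x^3)·Dx  (order 1).
h: a_k = -2, -4, 12, -24, 20, 72, -392, 976, …
ICs: h(0) = -2.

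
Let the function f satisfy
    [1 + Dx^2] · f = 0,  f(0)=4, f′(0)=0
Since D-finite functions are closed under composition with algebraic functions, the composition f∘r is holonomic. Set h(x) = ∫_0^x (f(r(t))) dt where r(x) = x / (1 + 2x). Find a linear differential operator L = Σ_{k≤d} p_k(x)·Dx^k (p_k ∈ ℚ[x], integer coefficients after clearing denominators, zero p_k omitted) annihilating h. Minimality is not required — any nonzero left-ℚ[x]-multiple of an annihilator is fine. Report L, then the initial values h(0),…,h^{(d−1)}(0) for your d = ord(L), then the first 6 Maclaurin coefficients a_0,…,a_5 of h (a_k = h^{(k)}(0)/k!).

f: a_k = 4, 0, -2, 0, 1/6, 0, …
L₀ from L_f via x↦r, Dx↦r'^{-1}Dx.
Integrate: L := L₀·Dx.
L = Dx + (4 + 24·x + 48·x^2 + 32·x^3)·Dx^2 + (1 + 8·x + 24·x^2 + 32·x^3 + 16·x^4)·Dx^3  (order 3).
h: a_k = 0, 4, 0, -2/3, 2, -143/30, …
ICs: h(0) = 0, h′(0) = 4, h′′(0) = 0.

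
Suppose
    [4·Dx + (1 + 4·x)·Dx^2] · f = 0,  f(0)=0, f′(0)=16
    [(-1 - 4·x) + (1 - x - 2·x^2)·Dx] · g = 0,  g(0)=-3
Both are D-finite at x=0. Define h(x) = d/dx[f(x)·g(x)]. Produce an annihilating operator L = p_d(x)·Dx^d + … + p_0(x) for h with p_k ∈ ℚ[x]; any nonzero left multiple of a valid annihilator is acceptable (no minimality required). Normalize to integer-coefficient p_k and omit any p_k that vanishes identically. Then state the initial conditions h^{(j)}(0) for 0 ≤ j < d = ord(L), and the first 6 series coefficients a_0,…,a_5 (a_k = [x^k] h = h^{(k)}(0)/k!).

L = (36 + 144·x + 288·x^2) + (-1 + 24·x + 168·x^2 + 224·x^3)·Dx + (-1 - 7·x - 6·x^2 + 32·x^3 + 32·x^4)·Dx^2  (order 2).
h: a_k = -48, 96, -912, 2240, -12528, 204192/5, …
ICs: h(0) = -48, h′(0) = 96.

f: a_k = 0, 16, -32, 256/3, -256, 4096/5, …
g: a_k = -3, -3, -9, -15, -33, -63, …
Sym-product of L_f,L_g gives L₀ (≤ ord 2).
Differentiate: ansatz ord ≤ ord L₀ ⇒ L.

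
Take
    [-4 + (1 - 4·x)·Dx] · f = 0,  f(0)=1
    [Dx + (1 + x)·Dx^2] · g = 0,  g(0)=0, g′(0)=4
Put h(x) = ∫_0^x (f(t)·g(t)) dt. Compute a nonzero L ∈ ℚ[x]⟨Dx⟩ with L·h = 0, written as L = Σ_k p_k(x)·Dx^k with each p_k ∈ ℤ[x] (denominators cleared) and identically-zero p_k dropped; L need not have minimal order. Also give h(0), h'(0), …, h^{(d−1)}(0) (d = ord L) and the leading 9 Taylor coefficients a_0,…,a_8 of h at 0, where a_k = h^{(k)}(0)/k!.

L = 4·Dx + (7 + 12·x)·Dx^2 + (-1 + 3·x + 4·x^2)·Dx^3  (order 3).
h: a_k = 0, 0, 2, 14/3, 43/3, 137/3, 6856/45, 7834/15, 383881/210, …
ICs: h(0) = 0, h′(0) = 0, h′′(0) = 4.

f: a_k = 1, 4, 16, 64, 256, 1024, 4096, 16384, 65536, …
g: a_k = 0, 4, -2, 4/3, -1, 4/5, -2/3, 4/7, -1/2, …
Sym-product of L_f,L_g gives L₀ (≤ ord 2).
h=∫h₀ ⇒ L = L₀·Dx.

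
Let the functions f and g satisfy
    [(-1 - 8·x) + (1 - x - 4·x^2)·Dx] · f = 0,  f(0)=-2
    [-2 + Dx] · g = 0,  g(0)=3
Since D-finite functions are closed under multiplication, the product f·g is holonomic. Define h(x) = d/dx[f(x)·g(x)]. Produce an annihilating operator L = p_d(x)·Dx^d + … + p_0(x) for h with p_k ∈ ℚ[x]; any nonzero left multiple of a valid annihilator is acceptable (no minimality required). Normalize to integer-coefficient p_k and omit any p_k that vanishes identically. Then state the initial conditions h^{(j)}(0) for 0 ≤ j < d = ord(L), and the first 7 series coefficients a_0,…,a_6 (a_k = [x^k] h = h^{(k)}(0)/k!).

L = (18 + 44·x + 20·x^2 - 96·x^3 + 64·x^4) + (-3 - 3·x + 26·x^2 + 16·x^3 - 32·x^4)·Dx  (order 1).
h: a_k = -18, -108, -402, -1416, -4458, -69244/5, -205614/5, …
ICs: h(0) = -18.

f: a_k = -2, -2, -10, -18, -58, -130, -362, …
g: a_k = 3, 6, 6, 4, 2, 4/5, 4/15, …
Sym-product of L_f,L_g gives L₀ (≤ ord 1).
Derive L from L₀ (diff closure).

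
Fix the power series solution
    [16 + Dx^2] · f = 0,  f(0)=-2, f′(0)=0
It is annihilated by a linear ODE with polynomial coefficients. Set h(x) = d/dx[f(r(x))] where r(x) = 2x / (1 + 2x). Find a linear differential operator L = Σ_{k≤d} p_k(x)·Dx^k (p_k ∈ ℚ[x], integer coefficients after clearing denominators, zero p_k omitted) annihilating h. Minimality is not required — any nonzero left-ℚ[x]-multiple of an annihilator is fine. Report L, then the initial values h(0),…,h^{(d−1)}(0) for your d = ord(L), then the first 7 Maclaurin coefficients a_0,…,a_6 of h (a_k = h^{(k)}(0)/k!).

L = (88 + 96·x + 96·x^2) + (12 + 72·x + 144·x^2 + 96·x^3)·Dx + (1 + 8·x + 24·x^2 + 32·x^3 + 16·x^4)·Dx^2  (order 2).
h: a_k = 0, 128, -768, 5120/3, 10240/3, -702464/15, 1175552/5, …
ICs: h(0) = 0, h′(0) = 128.

f: a_k = -2, 0, 16, 0, -64/3, 0, 512/45, …
h₀=f(r): pull back L_f along r ⇒ L₀.
h₀' ⇒ L via d/dx closure of L₀.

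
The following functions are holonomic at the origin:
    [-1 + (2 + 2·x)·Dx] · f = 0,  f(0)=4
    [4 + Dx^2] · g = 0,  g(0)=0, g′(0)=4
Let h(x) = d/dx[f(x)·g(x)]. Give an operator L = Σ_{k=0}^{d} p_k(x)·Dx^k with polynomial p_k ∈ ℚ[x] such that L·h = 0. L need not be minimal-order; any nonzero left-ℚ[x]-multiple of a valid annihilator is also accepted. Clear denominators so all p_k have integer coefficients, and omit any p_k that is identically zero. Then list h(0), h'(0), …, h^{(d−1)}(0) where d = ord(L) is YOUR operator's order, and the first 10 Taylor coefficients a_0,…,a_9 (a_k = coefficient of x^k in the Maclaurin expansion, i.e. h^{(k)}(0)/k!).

L = (413 + 1344·x + 1696·x^2 + 1024·x^3 + 256·x^4) + (-52 - 180·x - 192·x^2 - 64·x^3)·Dx + (76 + 280·x + 396·x^2 + 256·x^3 + 64·x^4)·Dx^2  (order 2).
h: a_k = 16, 16, -38, -52/3, 341/24, 201/40, -7687/2880, -17/1008, -216983/645120, 626641/1161216, …
ICs: h(0) = 16, h′(0) = 16.

f: a_k = 4, 2, -1/2, 1/4, -5/32, 7/64, -21/256, 33/512, -429/8192, 715/16384, …
g: a_k = 0, 4, 0, -8/3, 0, 8/15, 0, -16/315, 0, 8/2835, …
f·g: L₀ = L_f ⊗_s L_g, ord ≤ 1·2.
Differentiate: ansatz ord ≤ ord L₀ ⇒ L.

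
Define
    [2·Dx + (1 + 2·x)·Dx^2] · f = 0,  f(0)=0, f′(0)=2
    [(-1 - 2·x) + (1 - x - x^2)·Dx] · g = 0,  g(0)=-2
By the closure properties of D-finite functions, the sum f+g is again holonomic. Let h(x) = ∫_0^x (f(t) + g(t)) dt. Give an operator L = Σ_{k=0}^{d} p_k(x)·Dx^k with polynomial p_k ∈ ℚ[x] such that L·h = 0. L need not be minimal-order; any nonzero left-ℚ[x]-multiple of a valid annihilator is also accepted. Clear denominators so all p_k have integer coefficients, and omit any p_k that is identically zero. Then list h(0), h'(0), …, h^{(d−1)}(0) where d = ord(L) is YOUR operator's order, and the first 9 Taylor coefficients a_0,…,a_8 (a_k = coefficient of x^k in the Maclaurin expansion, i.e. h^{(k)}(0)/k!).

f: a_k = 0, 2, -2, 8/3, -4, 32/5, -32/3, 128/7, -32, …
g: a_k = -2, -2, -4, -6, -10, -16, -26, -42, -68, …
f+g: L₀ = lclm(L_f,L_g), ord ≤ 2+1.
Integrate: L := L₀·Dx.
L = (-34 - 92·x - 116·x^2 - 48·x^3 - 24·x^4)·Dx^2 + (-5 - 60·x - 170·x^2 - 180·x^3 - 100·x^4 - 40·x^5)·Dx^3 + (3 + 11·x + 5·x^2 - 20·x^3 - 30·x^4 - 24·x^5 - 8·x^6)·Dx^4  (order 4).
h: a_k = 0, -2, 0, -2, -5/6, -14/5, -8/5, -110/21, -83/28, …
ICs: h(0) = 0, h′(0) = -2, h′′(0) = 0, h′′′(0) = -12.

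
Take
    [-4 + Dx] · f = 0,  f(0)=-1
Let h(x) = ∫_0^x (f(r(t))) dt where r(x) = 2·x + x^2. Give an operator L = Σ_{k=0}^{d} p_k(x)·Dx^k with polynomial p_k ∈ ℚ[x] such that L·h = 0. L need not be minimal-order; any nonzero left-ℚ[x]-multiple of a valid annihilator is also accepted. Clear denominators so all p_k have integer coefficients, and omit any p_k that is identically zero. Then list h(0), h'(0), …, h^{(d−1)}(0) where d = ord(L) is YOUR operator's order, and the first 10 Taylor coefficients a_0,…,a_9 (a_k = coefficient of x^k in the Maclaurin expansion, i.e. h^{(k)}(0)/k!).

f: a_k = -1, -4, -8, -32/3, -32/3, -128/15, -256/45, -1024/315, -512/315, -2048/2835, …
Substitute x→r, Dx→(1/r')Dx; clear ⇒ L₀.
∫: right-multiply L₀ by Dx.
L = (-8 - 8·x)·Dx + Dx^2  (order 2).
h: a_k = 0, -1, -4, -12, -88/3, -184/3, -1696/15, -59104/315, -89632/315, -376928/945, …
ICs: h(0) = 0, h′(0) = -1.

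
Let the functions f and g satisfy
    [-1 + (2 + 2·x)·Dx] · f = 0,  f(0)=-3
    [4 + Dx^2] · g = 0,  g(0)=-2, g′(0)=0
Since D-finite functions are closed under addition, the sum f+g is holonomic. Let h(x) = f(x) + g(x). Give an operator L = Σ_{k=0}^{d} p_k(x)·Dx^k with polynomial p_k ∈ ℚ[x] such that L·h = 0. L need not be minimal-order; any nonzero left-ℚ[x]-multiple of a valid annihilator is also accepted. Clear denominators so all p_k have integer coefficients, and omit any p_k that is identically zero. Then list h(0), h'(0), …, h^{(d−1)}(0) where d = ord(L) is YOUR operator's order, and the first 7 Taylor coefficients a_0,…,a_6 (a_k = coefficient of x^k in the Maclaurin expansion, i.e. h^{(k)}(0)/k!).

f: a_k = -3, -3/2, 3/8, -3/16, 15/128, -21/256, 63/1024, …
g: a_k = -2, 0, 4, 0, -4/3, 0, 8/45, …
L₀ := lclm(L_f,L_g); ord L₀ ≤ 1+2.
L = (-76 - 128·x - 64·x^2) + (120 + 376·x + 384·x^2 + 128·x^3)·Dx + (-19 - 32·x - 16·x^2)·Dx^2 + (30 + 94·x + 96·x^2 + 32·x^3)·Dx^3  (order 3).
h: a_k = -5, -3/2, 35/8, -3/16, -467/384, -21/256, 11027/46080, …
ICs: h(0) = -5, h′(0) = -3/2, h′′(0) = 35/4.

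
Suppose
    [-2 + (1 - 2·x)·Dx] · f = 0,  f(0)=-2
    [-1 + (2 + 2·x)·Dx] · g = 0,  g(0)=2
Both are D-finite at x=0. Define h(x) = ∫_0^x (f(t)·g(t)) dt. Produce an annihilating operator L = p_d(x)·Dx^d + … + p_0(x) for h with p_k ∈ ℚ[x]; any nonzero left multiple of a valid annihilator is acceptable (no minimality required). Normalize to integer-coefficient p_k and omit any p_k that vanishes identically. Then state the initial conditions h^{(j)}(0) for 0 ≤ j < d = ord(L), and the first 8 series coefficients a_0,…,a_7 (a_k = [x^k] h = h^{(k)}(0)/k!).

f: a_k = -2, -4, -8, -16, -32, -64, -128, -256, …
g: a_k = 2, 1, -1/4, 1/8, -5/64, 7/128, -21/512, 33/1024, …
f·g: L₀ = L_f ⊗_s L_g, ord ≤ 1·1.
∫: right-multiply L₀ by Dx.
L = (5 + 2·x)·Dx + (-2 + 2·x + 4·x^2)·Dx^2  (order 2).
h: a_k = 0, -4, -5, -13/2, -157/16, -2507/160, -3345/128, -80259/1792, …
ICs: h(0) = 0, h′(0) = -4.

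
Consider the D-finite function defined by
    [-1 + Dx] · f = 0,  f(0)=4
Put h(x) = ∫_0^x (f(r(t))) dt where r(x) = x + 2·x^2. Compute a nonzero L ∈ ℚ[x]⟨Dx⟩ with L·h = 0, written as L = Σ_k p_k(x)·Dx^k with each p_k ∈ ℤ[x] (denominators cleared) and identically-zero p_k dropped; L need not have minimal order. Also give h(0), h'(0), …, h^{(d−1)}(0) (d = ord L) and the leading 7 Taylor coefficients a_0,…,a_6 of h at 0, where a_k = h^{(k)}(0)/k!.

L = (-1 - 4·x)·Dx + Dx^2  (order 2).
h: a_k = 0, 4, 2, 10/3, 13/6, 73/30, 281/180, …
ICs: h(0) = 0, h′(0) = 4.

f: a_k = 4, 4, 2, 2/3, 1/6, 1/30, 1/180, …
f∘r: x↦r, Dx↦Dx/r' in L_f ⇒ L₀.
Integrate: L := L₀·Dx.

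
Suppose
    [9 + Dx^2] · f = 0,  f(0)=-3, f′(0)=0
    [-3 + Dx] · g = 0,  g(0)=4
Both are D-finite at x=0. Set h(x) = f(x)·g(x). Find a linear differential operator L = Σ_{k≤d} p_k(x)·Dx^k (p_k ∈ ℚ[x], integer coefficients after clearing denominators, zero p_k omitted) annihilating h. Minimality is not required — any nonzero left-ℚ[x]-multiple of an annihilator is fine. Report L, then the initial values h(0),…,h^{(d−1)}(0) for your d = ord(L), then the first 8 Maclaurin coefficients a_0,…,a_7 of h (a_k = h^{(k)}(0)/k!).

f: a_k = -3, 0, 27/2, 0, -81/8, 0, 243/80, 0, …
g: a_k = 4, 12, 18, 18, 27/2, 81/10, 81/20, 243/140, …
h₀=f·g: eliminate ⇒ L₀, order ≤ 2·1.
L = 18 - 6·Dx + Dx^2  (order 2).
h: a_k = -12, -36, 0, 108, 162, 486/5, 0, -1458/35, …
ICs: h(0) = -12, h′(0) = -36.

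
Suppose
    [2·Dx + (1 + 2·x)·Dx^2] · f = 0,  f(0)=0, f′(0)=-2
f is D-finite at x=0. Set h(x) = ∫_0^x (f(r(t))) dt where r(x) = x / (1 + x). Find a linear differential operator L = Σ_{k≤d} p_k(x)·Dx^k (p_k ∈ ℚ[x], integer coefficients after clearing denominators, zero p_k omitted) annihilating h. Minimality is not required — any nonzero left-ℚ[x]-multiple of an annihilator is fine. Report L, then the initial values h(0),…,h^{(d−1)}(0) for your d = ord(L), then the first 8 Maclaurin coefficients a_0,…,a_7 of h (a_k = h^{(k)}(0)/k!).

L = (4 + 6·x)·Dx^2 + (1 + 4·x + 3·x^2)·Dx^3  (order 3).
h: a_k = 0, 0, -1, 4/3, -13/6, 4, -121/15, 52/3, …
ICs: h(0) = 0, h′(0) = 0, h′′(0) = -2.

f: a_k = 0, -2, 2, -8/3, 4, -32/5, 32/3, -128/7, …
h₀=f(r): pull back L_f along r ⇒ L₀.
∫: right-multiply L₀ by Dx.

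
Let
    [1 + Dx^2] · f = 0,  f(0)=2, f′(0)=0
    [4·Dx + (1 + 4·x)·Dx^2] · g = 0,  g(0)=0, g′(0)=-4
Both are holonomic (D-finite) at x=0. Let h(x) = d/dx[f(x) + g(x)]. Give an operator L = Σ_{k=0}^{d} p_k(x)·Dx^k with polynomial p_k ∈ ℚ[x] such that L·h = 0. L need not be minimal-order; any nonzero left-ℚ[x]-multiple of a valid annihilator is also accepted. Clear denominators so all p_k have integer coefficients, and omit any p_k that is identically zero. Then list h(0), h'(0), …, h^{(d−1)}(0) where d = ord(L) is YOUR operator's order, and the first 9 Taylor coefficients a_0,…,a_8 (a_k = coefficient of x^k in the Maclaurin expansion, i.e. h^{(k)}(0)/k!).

f: a_k = 2, 0, -1, 0, 1/12, 0, -1/360, 0, 1/20160, …
g: a_k = 0, -4, 8, -64/3, 64, -1024/5, 2048/3, -16384/7, 8192, …
h₀=f+g: left-lcm gives L₀, ord ≤ 4.
h=h₀': d/dx-closure on L₀ ⇒ L.
L = (388 + 32·x + 64·x^2) + (33 + 140·x + 48·x^2 + 64·x^3)·Dx + (388 + 32·x + 64·x^2)·Dx^2 + (33 + 140·x + 48·x^2 + 64·x^3)·Dx^3  (order 3).
h: a_k = -4, 14, -64, 769/3, -1024, 245759/60, -16384, 165150721/2520, -262144, …
ICs: h(0) = -4, h′(0) = 14, h′′(0) = -128.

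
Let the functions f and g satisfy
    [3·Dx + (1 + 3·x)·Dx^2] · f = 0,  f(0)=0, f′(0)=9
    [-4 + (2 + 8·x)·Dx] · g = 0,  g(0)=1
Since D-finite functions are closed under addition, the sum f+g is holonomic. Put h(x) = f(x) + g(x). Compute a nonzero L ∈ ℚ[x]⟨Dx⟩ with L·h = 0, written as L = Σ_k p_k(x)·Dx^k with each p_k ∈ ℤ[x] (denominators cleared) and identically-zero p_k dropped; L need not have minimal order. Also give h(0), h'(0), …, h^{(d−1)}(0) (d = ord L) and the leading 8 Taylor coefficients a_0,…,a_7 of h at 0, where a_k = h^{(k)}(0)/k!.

L = 36·x·Dx + (6 + 72·x + 180·x^2)·Dx^2 + (1 + 13·x + 54·x^2 + 72·x^3)·Dx^3  (order 3).
h: a_k = 1, 11, -31/2, 31, -283/4, 869/5, -897/2, 8409/7, …
ICs: h(0) = 1, h′(0) = 11, h′′(0) = -31.

f: a_k = 0, 9, -27/2, 27, -243/4, 729/5, -729/2, 6561/7, …
g: a_k = 1, 2, -2, 4, -10, 28, -84, 264, …
Weyl lclm of L_f,L_g ⇒ L₀ (ord ≤ 3).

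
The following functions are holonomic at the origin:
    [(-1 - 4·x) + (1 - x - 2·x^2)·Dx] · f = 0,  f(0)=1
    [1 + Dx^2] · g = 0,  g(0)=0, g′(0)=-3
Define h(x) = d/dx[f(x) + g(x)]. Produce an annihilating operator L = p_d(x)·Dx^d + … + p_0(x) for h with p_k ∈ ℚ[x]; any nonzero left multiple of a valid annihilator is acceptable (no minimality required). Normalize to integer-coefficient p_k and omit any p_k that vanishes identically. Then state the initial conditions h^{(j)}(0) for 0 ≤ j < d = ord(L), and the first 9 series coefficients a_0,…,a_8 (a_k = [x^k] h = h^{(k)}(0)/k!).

L = (270 + 1200·x + 2862·x^2 + 1860·x^3 + 1920·x^4 + 144·x^5 + 96·x^6) + (-31 - 115·x + 75·x^2 + 241·x^3 + 430·x^4 + 372·x^5 + 56·x^6 + 32·x^7)·Dx + (270 + 1200·x + 2862·x^2 + 1860·x^3 + 1920·x^4 + 144·x^5 + 96·x^6)·Dx^2 + (-31 - 115·x + 75·x^2 + 241·x^3 + 430·x^4 + 372·x^5 + 56·x^6 + 32·x^7)·Dx^3  (order 3).
h: a_k = -2, 6, 33/2, 44, 839/8, 258, 142801/240, 1368, 41247359/13440, …
ICs: h(0) = -2, h′(0) = 6, h′′(0) = 33.

f: a_k = 1, 1, 3, 5, 11, 21, 43, 85, 171, …
g: a_k = 0, -3, 0, 1/2, 0, -1/40, 0, 1/1680, 0, …
L₀ := lclm(L_f,L_g); ord L₀ ≤ 1+2.
Derive L from L₀ (diff closure).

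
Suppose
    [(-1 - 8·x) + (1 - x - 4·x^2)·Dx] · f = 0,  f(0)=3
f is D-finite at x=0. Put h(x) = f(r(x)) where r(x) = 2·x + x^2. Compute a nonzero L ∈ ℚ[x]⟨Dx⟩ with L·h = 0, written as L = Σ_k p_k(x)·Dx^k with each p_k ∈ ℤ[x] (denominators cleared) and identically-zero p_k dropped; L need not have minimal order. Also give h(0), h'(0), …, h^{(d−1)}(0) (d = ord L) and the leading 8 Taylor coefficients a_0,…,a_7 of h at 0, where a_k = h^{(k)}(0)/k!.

f: a_k = 3, 3, 15, 27, 87, 195, 543, 1323, …
L₀ from L_f via x↦r, Dx↦r'^{-1}Dx.
L = (2 + 34·x + 48·x^2 + 16·x^3) + (-1 + 2·x + 17·x^2 + 16·x^3 + 4·x^4)·Dx  (order 1).
h: a_k = 3, 6, 63, 276, 1731, 9186, 52467, 289896, …
ICs: h(0) = 3.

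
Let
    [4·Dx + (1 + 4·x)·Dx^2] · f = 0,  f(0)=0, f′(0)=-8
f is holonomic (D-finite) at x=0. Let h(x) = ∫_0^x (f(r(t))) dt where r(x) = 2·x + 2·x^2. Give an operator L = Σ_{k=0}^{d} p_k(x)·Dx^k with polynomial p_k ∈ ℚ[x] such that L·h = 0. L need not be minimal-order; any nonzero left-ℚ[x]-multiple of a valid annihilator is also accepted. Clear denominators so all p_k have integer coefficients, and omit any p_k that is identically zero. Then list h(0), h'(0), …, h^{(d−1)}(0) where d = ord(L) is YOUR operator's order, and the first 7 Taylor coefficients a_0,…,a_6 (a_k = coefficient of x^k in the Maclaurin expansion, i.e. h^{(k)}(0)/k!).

f: a_k = 0, -8, 16, -128/3, 128, -2048/5, 4096/3, …
Substitute x→r, Dx→(1/r')Dx; clear ⇒ L₀.
h=∫h₀ ⇒ L = L₀·Dx.
L = (6 + 16·x + 16·x^2)·Dx^2 + (1 + 10·x + 24·x^2 + 16·x^3)·Dx^3  (order 3).
h: a_k = 0, 0, -8, 16, -160/3, 1088/5, -14848/15, …
ICs: h(0) = 0, h′(0) = 0, h′′(0) = -16.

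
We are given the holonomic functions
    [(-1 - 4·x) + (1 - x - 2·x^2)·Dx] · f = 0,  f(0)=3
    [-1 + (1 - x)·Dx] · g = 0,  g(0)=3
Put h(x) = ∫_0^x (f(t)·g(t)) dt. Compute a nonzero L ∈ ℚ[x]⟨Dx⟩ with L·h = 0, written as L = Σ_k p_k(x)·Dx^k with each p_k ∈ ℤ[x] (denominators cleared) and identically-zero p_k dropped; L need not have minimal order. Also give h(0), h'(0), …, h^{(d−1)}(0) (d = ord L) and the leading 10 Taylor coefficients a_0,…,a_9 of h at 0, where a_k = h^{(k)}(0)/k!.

f: a_k = 3, 3, 9, 15, 33, 63, 129, 255, 513, 1023, …
g: a_k = 3, 3, 3, 3, 3, 3, 3, 3, 3, 3, …
Sym-product of L_f,L_g gives L₀ (≤ ord 1).
h=∫₀ˣh₀: take L = L₀·Dx.
L = (-2 - 2·x + 6·x^2)·Dx + (1 - 2·x - x^2 + 2·x^3)·Dx^2  (order 2).
h: a_k = 0, 9, 9, 15, 45/2, 189/5, 63, 765/7, 765/4, 341, …
ICs: h(0) = 0, h′(0) = 9.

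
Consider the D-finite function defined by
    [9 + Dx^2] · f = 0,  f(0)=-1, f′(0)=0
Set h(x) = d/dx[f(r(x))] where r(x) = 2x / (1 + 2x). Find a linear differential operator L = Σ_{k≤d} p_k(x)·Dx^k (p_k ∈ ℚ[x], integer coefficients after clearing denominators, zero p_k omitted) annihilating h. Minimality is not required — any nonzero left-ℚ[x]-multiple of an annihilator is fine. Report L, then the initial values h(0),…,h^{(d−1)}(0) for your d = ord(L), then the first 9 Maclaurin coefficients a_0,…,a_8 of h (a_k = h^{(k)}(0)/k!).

f: a_k = -1, 0, 9/2, 0, -27/8, 0, 81/80, 0, -729/4480, …
Change of var in L_f (x↦r) gives L₀.
Derive L from L₀ (diff closure).
L = (60 + 96·x + 96·x^2) + (12 + 72·x + 144·x^2 + 96·x^3)·Dx + (1 + 8·x + 24·x^2 + 32·x^3 + 16·x^4)·Dx^2  (order 2).
h: a_k = 0, 36, -216, 648, -720, -19656/5, 154224/5, -4696848/35, 15741216/35, …
ICs: h(0) = 0, h′(0) = 36.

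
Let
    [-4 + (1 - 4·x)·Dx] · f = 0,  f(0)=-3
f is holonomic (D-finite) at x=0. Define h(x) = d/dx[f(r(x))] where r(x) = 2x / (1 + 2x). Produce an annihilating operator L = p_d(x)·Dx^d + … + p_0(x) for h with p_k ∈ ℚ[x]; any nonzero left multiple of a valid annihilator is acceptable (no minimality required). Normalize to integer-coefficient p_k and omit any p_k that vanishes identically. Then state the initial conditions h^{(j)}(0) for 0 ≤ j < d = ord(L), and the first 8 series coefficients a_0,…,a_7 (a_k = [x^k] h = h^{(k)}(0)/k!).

L = 12 + (-1 + 6·x)·Dx  (order 1).
h: a_k = -24, -288, -2592, -20736, -155520, -1119744, -7838208, -53747712, …
ICs: h(0) = -24.

f: a_k = -3, -12, -48, -192, -768, -3072, -12288, -49152, …
h₀=f(r): pull back L_f along r ⇒ L₀.
Differentiate: ansatz ord ≤ ord L₀ ⇒ L.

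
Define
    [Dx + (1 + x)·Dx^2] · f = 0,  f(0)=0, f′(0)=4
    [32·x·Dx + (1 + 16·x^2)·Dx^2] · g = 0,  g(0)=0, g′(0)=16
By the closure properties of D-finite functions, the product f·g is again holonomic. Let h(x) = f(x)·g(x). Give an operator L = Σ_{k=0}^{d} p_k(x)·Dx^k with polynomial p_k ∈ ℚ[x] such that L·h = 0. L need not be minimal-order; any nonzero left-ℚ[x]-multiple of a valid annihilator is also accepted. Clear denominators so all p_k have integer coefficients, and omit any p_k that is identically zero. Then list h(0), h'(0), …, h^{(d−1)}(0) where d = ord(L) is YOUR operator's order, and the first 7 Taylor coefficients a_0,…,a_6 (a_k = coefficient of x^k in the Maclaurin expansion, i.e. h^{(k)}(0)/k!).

L = (4224 + 8384·x + 204800·x^2 + 531456·x^3 + 491520·x^4 + 212992·x^5 + 262144·x^7)·Dx + (4098 + 28864·x + 258368·x^2 + 1045504·x^3 + 1798144·x^4 + 1523712·x^5 + 573440·x^6 + 786432·x^7 + 917504·x^8)·Dx^2 + (132 + 8644·x + 37632·x^2 + 196032·x^3 + 614400·x^4 + 955392·x^5 + 786432·x^6 + 540672·x^7 + 786432·x^8 + 524288·x^9)·Dx^3 + (65 + 258·x + 2497·x^2 + 8576·x^3 + 30336·x^4 + 76800·x^5 + 118272·x^6 + 98304·x^7 + 98304·x^8 + 131072·x^9 + 65536·x^10)·Dx^4  (order 4).
h: a_k = 0, 0, 64, -32, -320, 464/3, 142912/45, …
ICs: h(0) = 0, h′(0) = 0, h′′(0) = 128, h′′′(0) = -192.

f: a_k = 0, 4, -2, 4/3, -1, 4/5, -2/3, …
g: a_k = 0, 16, 0, -256/3, 0, 4096/5, 0, …
f·g: L₀ = L_f ⊗_s L_g, ord ≤ 2·2.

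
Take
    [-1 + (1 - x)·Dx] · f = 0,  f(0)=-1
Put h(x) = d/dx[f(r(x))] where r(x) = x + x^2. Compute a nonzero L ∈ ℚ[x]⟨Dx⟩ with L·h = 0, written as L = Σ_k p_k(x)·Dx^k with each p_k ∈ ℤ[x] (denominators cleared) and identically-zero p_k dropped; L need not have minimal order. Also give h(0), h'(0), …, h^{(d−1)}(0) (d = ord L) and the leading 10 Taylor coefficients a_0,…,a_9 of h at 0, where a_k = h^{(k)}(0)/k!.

f: a_k = -1, -1, -1, -1, -1, -1, -1, -1, -1, -1, …
L₀ from L_f via x↦r, Dx↦r'^{-1}Dx.
Differentiate: ansatz ord ≤ ord L₀ ⇒ L.
L = (4 + 6·x + 6·x^2) + (-1 - x + 3·x^2 + 2·x^3)·Dx  (order 1).
h: a_k = -1, -4, -9, -20, -40, -78, -147, -272, -495, -890, …
ICs: h(0) = -1.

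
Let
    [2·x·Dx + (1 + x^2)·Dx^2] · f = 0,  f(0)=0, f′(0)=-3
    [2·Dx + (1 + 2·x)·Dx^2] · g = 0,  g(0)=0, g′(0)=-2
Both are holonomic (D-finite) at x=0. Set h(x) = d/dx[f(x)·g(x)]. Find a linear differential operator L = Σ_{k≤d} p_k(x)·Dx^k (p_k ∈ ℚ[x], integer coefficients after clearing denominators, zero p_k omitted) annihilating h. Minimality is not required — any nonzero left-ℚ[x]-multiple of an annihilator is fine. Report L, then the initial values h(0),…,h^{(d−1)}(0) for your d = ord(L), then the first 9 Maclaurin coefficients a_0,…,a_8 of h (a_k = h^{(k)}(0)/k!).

f: a_k = 0, -3, 0, 1, 0, -3/5, 0, 3/7, 0, …
g: a_k = 0, -2, 2, -8/3, 4, -32/5, 32/3, -128/7, 32, …
h₀=f·g: eliminate ⇒ L₀, order ≤ 2·2.
h=h₀': d/dx-closure on L₀ ⇒ L.
L = (24 + 80·x + 88·x^2 + 240·x^3 + 240·x^4 + 208·x^5 + 16·x^7) + (12 + 80·x + 332·x^2 + 608·x^3 + 880·x^4 + 744·x^5 + 560·x^6 + 24·x^7 + 56·x^8)·Dx + (12 + 52·x + 168·x^2 + 372·x^3 + 516·x^4 + 564·x^5 + 384·x^6 + 276·x^7 + 24·x^8 + 32·x^9)·Dx^2 + (2 + 12·x + 34·x^2 + 64·x^3 + 87·x^4 + 96·x^5 + 84·x^6 + 48·x^7 + 33·x^8 + 4·x^9 + 4·x^10)·Dx^3  (order 3).
h: a_k = 0, 12, -18, 24, -50, 532/5, -1022/5, 1968/5, -27366/35, …
ICs: h(0) = 0, h′(0) = 12, h′′(0) = -36.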